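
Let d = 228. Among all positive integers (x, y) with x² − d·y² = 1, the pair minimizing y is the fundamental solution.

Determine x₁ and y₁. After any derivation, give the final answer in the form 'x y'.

151 10

√228 → a₀=15, period (10,30); ℓ=2 even so k=1
k=0  a_k=15  p_k/q_k = 15/1
k=1  a_k=10  p_k/q_k = 151/10
fundamental: x₁=151, y₁=10  (since 22801 − 228·100 = 1)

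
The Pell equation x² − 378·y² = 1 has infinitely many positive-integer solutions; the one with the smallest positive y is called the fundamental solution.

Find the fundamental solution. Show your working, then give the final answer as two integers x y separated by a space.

√378 → a₀=19, period (2,3,1,4,1,3,2,38); ℓ=8 even so k=7
k=0  a_k=19  p_k/q_k = 19/1
k=1  a_k=2  p_k/q_k = 39/2
k=2  a_k=3  p_k/q_k = 136/7
k=3  a_k=1  p_k/q_k = 175/9
…
k=6  a_k=3  p_k/q_k = 3869/199
k=7  a_k=2  p_k/q_k = 8749/450
(x₁, y₁) = (8749, 450);  8749² − 378·450² = 1 ✓

8749 450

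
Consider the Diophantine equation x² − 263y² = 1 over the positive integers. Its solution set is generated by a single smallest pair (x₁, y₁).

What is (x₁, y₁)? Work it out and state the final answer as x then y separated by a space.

139128 8579

√263 = [16; 4,1,1,1,1,15,1,1,1,1,4,32, …], period ℓ=12 (even) → k=11
i=0: a=16 ⇒ p=16, q=1
i=1: a=4 ⇒ p=65, q=4
…
i=4: a=1 ⇒ p=227, q=14
…
i=8: a=1 ⇒ p=12017, q=741
…
i=10: a=1 ⇒ p=30229, q=1864
i=11: a=4 ⇒ p=139128, q=8579
fundamental: x₁=139128, y₁=8579  (since 19356600384 − 263·73599241 = 1)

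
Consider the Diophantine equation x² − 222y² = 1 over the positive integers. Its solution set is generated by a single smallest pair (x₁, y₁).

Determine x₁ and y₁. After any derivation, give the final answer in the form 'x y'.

149 10

√222 → a₀=14, period (1,8,1,28); ℓ=4 even so k=3
a_0=14:  p_0=14·1+0=14,  q_0=14·0+1=1
…
a_2=8:  p_2=8·15+14=134,  q_2=8·1+1=9
a_3=1:  p_3=1·134+15=149,  q_3=1·9+1=10
(x₁, y₁) = (149, 10);  149² − 222·10² = 1 ✓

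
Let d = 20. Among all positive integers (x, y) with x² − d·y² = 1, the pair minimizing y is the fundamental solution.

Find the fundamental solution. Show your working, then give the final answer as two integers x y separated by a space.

9 2

d=20: √d = [4; 2,8] (ℓ=2, even), read p_1/q_1
k=0  a_k=4  p_k/q_k = 4/1
k=1  a_k=2  p_k/q_k = 9/2
→ (9, 2).  Check: 9²=81, 20·2²=80, difference 1.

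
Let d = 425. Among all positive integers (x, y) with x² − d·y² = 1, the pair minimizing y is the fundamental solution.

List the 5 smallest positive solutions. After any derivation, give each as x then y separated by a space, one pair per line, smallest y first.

√425 = [20; 1,1,1,1,1,1,40, …], period ℓ=7 (odd) → k=13
i=0: a=20 ⇒ p=20, q=1
i=1: a=1 ⇒ p=21, q=1
i=2: a=1 ⇒ p=41, q=2
i=3: a=1 ⇒ p=62, q=3
i=4: a=1 ⇒ p=103, q=5
i=5: a=1 ⇒ p=165, q=8
…
i=7: a=40 ⇒ p=10885, q=528
i=8: a=1 ⇒ p=11153, q=541
i=9: a=1 ⇒ p=22038, q=1069
i=10: a=1 ⇒ p=33191, q=1610
i=11: a=1 ⇒ p=55229, q=2679
i=12: a=1 ⇒ p=88420, q=4289
i=13: a=1 ⇒ p=143649, q=6968
→ (143649, 6968).  Check: 143649²=20635035201, 425·6968²=20635035200, difference 1.
n=2: (143649,6968)∘(143649,6968) = (143649·143649+425·6968·6968, 143649·6968+6968·143649) = (41270070401,2001892464)
n=3: (41270070401,2001892464)∘(143649,6968) = (143649·41270070401+425·6968·2001892464, 143649·2001892464+6968·41270070401) = (11856808685922849,575139701115304)
n=4: (11856808685922849,575139701115304)∘(143649,6968) = (143649·11856808685922849+425·6968·575139701115304, 143649·575139701115304+6968·11856808685922849) = (3406437421806992601601,165236485849022716128)
n=5: (3406437421806992601601,165236485849022716128)∘(143649,6968) = (143649·3406437421806992601601+425·6968·165236485849022716128, 143649·165236485849022716128+6968·3406437421806992601601) = (978662658398448551768841249,47472111910877388597026840)

143649 6968
41270070401 2001892464
11856808685922849 575139701115304
3406437421806992601601 165236485849022716128
978662658398448551768841249 47472111910877388597026840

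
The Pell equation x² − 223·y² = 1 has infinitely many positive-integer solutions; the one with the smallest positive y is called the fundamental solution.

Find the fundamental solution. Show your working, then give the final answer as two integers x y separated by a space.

224 15

√223 = [14; 1,13,1,28, …], period ℓ=4 (even) → k=3
i=0: a=14 ⇒ p=14, q=1
i=1: a=1 ⇒ p=15, q=1
i=2: a=13 ⇒ p=209, q=14
i=3: a=1 ⇒ p=224, q=15
fundamental: x₁=224, y₁=15  (since 50176 − 223·225 = 1)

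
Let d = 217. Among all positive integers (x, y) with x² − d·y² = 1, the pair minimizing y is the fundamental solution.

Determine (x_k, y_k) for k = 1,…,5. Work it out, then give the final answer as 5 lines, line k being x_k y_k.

d=217: √d = [14; 1,2,1,2,1,…,2,1,28] (ℓ=16, even), read p_15/q_15
i=0: a=14 ⇒ p=14, q=1
i=1: a=1 ⇒ p=15, q=1
i=2: a=2 ⇒ p=44, q=3
…
i=4: a=2 ⇒ p=162, q=11
i=5: a=1 ⇒ p=221, q=15
i=6: a=1 ⇒ p=383, q=26
i=7: a=9 ⇒ p=3668, q=249
…
i=11: a=1 ⇒ p=293381, q=19916
i=12: a=2 ⇒ p=740980, q=50301
i=13: a=1 ⇒ p=1034361, q=70217
i=14: a=2 ⇒ p=2809702, q=190735
i=15: a=1 ⇒ p=3844063, q=260952
→ (3844063, 260952).  Check: 3844063²=14776820347969, 217·260952²=14776820347968, difference 1.
(x_2, y_2) = (3844063·3844063 + 217·260952·260952, 3844063·260952 + 260952·3844063) = (29553640695937, 2006231855952)
(x_3, y_3) = (3844063·29553640695937 + 217·260952·2006231855952, 3844063·2006231855952 + 260952·29553640695937) = (227212113429087499999, 15424163293772565000)
(x_4, y_4) = (3844063·227212113429087499999 + 217·260952·15424163293772565000, 3844063·15424163293772565000 + 260952·227212113429087499999) = (1746835356769087211376615937, 118582910847096488831334048)
(x_5, y_5) = (3844063·1746835356769087211376615937 + 217·260952·118582910847096488831334048, 3844063·118582910847096488831334048 + 260952·1746835356769087211376615937) = (13429890324095468173938627689764063, 911680360039229116129595136549048)

3844063 260952
29553640695937 2006231855952
227212113429087499999 15424163293772565000
1746835356769087211376615937 118582910847096488831334048
13429890324095468173938627689764063 911680360039229116129595136549048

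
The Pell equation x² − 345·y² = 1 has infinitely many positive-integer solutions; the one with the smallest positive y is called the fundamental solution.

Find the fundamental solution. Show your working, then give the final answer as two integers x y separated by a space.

6761 364

√345 → a₀=18, period (1,1,2,1,6,1,2,1,1,36); ℓ=10 even so k=9
k=0  a_k=18  p_k/q_k = 18/1
k=1  a_k=1  p_k/q_k = 19/1
…
k=3  a_k=2  p_k/q_k = 93/5
k=4  a_k=1  p_k/q_k = 130/7
k=5  a_k=6  p_k/q_k = 873/47
…
k=7  a_k=2  p_k/q_k = 2879/155
k=8  a_k=1  p_k/q_k = 3882/209
k=9  a_k=1  p_k/q_k = 6761/364
fundamental: x₁=6761, y₁=364  (since 45711121 − 345·132496 = 1)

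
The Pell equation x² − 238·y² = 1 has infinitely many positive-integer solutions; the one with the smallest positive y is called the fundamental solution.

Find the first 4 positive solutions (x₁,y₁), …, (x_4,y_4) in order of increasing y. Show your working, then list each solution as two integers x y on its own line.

√238 → a₀=15, period (2,2,1,14,1,2,2,30); ℓ=8 even so k=7
step 0: (15, 1)  from 15·(1,0) + (0,1)
…
step 2: (77, 5)  from 2·(31,2) + (15,1)
step 3: (108, 7)  from 1·(77,5) + (31,2)
step 4: (1589, 103)  from 14·(108,7) + (77,5)
step 5: (1697, 110)  from 1·(1589,103) + (108,7)
step 6: (4983, 323)  from 2·(1697,110) + (1589,103)
step 7: (11663, 756)  from 2·(4983,323) + (1697,110)
(x₁, y₁) = (11663, 756);  11663² − 238·756² = 1 ✓
k=2:  x_2 = 11663·11663+238·756·756 = 272051137,  y_2 = 11663·756+756·11663 = 17634456
k=3:  x_3 = 11663·272051137+238·756·17634456 = 6345864809999,  y_3 = 11663·17634456+756·272051137 = 411341319900
k=4:  x_4 = 11663·6345864809999+238·756·411341319900 = 148023642285985537,  y_4 = 11663·411341319900+756·6345864809999 = 9594947610352944

11663 756
272051137 17634456
6345864809999 411341319900
148023642285985537 9594947610352944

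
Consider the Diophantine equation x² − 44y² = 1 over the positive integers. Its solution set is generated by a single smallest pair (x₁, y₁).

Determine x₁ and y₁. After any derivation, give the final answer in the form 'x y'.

d=44: √d = [6; 1,1,1,2,1,1,1,12] (ℓ=8, even), read p_7/q_7
step 0: (6, 1)  from 6·(1,0) + (0,1)
step 1: (7, 1)  from 1·(6,1) + (1,0)
step 2: (13, 2)  from 1·(7,1) + (6,1)
…
step 4: (53, 8)  from 2·(20,3) + (13,2)
step 5: (73, 11)  from 1·(53,8) + (20,3)
step 6: (126, 19)  from 1·(73,11) + (53,8)
step 7: (199, 30)  from 1·(126,19) + (73,11)
→ (199, 30).  Check: 199²=39601, 44·30²=39600, difference 1.

199 30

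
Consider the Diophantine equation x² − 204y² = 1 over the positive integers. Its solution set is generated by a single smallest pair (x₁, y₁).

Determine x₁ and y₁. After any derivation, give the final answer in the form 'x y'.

[14; 3,1,1,6,1,1,3,28] for √204; ℓ=8 ⇒ convergent index 7
k=0  a_k=14  p_k/q_k = 14/1
…
k=2  a_k=1  p_k/q_k = 57/4
…
k=6  a_k=1  p_k/q_k = 1414/99
k=7  a_k=3  p_k/q_k = 4999/350
→ (4999, 350).  Check: 4999²=24990001, 204·350²=24990000, difference 1.

4999 350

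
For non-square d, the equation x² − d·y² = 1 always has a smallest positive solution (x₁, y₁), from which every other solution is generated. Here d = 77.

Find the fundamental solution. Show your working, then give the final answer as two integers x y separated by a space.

351 40

√77 = [8; 1,3,2,3,1,16, …], period ℓ=6 (even) → k=5
i=0: a=8 ⇒ p=8, q=1
…
i=4: a=3 ⇒ p=272, q=31
i=5: a=1 ⇒ p=351, q=40
fundamental: x₁=351, y₁=40  (since 123201 − 77·1600 = 1)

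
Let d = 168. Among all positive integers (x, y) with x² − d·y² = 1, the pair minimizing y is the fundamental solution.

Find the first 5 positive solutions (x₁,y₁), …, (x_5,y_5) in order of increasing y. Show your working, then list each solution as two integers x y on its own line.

d=168: √d = [12; 1,24] (ℓ=2, even), read p_1/q_1
step 0: (12, 1)  from 12·(1,0) + (0,1)
step 1: (13, 1)  from 1·(12,1) + (1,0)
(x₁, y₁) = (13, 1);  13² − 168·1² = 1 ✓
(x_2, y_2) = (13·13 + 168·1·1, 13·1 + 1·13) = (337, 26)
(x_3, y_3) = (13·337 + 168·1·26, 13·26 + 1·337) = (8749, 675)
(x_4, y_4) = (13·8749 + 168·1·675, 13·675 + 1·8749) = (227137, 17524)
(x_5, y_5) = (13·227137 + 168·1·17524, 13·17524 + 1·227137) = (5896813, 454949)

13 1
337 26
8749 675
227137 17524
5896813 454949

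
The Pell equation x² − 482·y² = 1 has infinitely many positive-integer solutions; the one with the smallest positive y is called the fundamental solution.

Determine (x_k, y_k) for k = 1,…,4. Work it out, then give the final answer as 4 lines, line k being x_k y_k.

√482 = [21; 1,20,1,42, …], period ℓ=4 (even) → k=3
a_0=21:  p_0=21·1+0=21,  q_0=21·0+1=1
a_1=1:  p_1=1·21+1=22,  q_1=1·1+0=1
a_2=20:  p_2=20·22+21=461,  q_2=20·1+1=21
a_3=1:  p_3=1·461+22=483,  q_3=1·21+1=22
fundamental: x₁=483, y₁=22  (since 233289 − 482·484 = 1)
(x_2, y_2) = (483·483 + 482·22·22, 483·22 + 22·483) = (466577, 21252)
(x_3, y_3) = (483·466577 + 482·22·21252, 483·21252 + 22·466577) = (450712899, 20529410)
(x_4, y_4) = (483·450712899 + 482·22·20529410, 483·20529410 + 22·450712899) = (435388193857, 19831388808)

483 22
466577 21252
450712899 20529410
435388193857 19831388808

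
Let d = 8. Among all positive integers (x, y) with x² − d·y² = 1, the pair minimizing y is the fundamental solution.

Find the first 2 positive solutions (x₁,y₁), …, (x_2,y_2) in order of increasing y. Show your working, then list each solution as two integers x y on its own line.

3 1
17 6

[2; 1,4] for √8; ℓ=2 ⇒ convergent index 1
a_0=2:  p_0=2·1+0=2,  q_0=2·0+1=1
a_1=1:  p_1=1·2+1=3,  q_1=1·1+0=1
(x₁, y₁) = (3, 1);  3² − 8·1² = 1 ✓
k=2:  x_2 = 3·3+8·1·1 = 17,  y_2 = 3·1+1·3 = 6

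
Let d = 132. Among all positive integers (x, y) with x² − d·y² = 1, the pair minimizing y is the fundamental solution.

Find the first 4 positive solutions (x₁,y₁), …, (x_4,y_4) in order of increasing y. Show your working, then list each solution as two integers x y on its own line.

√132 → a₀=11, period (2,22); ℓ=2 even so k=1
i=0: a=11 ⇒ p=11, q=1
i=1: a=2 ⇒ p=23, q=2
→ (23, 2).  Check: 23²=529, 132·2²=528, difference 1.
(x_2, y_2) = (23·23 + 132·2·2, 23·2 + 2·23) = (1057, 92)
(x_3, y_3) = (23·1057 + 132·2·92, 23·92 + 2·1057) = (48599, 4230)
(x_4, y_4) = (23·48599 + 132·2·4230, 23·4230 + 2·48599) = (2234497, 194488)

23 2
1057 92
48599 4230
2234497 194488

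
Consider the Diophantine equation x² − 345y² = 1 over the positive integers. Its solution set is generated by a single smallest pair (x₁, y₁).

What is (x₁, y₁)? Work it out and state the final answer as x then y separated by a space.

√345 = [18; 1,1,2,1,6,1,2,1,1,36, …], period ℓ=10 (even) → k=9
step 0: (18, 1)  from 18·(1,0) + (0,1)
…
step 2: (37, 2)  from 1·(19,1) + (18,1)
step 3: (93, 5)  from 2·(37,2) + (19,1)
step 4: (130, 7)  from 1·(93,5) + (37,2)
step 5: (873, 47)  from 6·(130,7) + (93,5)
…
step 7: (2879, 155)  from 2·(1003,54) + (873,47)
step 8: (3882, 209)  from 1·(2879,155) + (1003,54)
step 9: (6761, 364)  from 1·(3882,209) + (2879,155)
→ (6761, 364).  Check: 6761²=45711121, 345·364²=45711120, difference 1.

6761 364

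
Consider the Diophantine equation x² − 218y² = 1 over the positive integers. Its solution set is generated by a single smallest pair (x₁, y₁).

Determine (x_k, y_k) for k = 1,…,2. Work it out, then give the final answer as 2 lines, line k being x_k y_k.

√218 → a₀=14, period (1,3,3,1,28); ℓ=5 odd so k=9
step 0: (14, 1)  from 14·(1,0) + (0,1)
…
step 5: (7220, 489)  from 28·(251,17) + (192,13)
step 6: (7471, 506)  from 1·(7220,489) + (251,17)
…
step 8: (96370, 6527)  from 3·(29633,2007) + (7471,506)
step 9: (126003, 8534)  from 1·(96370,6527) + (29633,2007)
fundamental: x₁=126003, y₁=8534  (since 15876756009 − 218·72829156 = 1)
(x_2, y_2) = (126003·126003 + 218·8534·8534, 126003·8534 + 8534·126003) = (31753512017, 2150619204)

126003 8534
31753512017 2150619204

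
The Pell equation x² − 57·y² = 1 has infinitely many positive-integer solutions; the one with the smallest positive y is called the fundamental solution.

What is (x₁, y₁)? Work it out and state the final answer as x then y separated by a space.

√57 → a₀=7, period (1,1,4,1,1,14); ℓ=6 even so k=5
k=0  a_k=7  p_k/q_k = 7/1
…
k=2  a_k=1  p_k/q_k = 15/2
…
k=4  a_k=1  p_k/q_k = 83/11
k=5  a_k=1  p_k/q_k = 151/20
(x₁, y₁) = (151, 20);  151² − 57·20² = 1 ✓

151 20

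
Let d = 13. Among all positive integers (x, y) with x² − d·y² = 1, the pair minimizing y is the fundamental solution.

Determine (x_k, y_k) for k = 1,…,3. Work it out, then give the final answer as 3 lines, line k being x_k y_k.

649 180
842401 233640
1093435849 303264540

[3; 1,1,1,1,6] for √13; ℓ=5 ⇒ convergent index 9
k=0  a_k=3  p_k/q_k = 3/1
…
k=2  a_k=1  p_k/q_k = 7/2
k=3  a_k=1  p_k/q_k = 11/3
k=4  a_k=1  p_k/q_k = 18/5
k=5  a_k=6  p_k/q_k = 119/33
k=6  a_k=1  p_k/q_k = 137/38
k=7  a_k=1  p_k/q_k = 256/71
k=8  a_k=1  p_k/q_k = 393/109
k=9  a_k=1  p_k/q_k = 649/180
(x₁, y₁) = (649, 180);  649² − 13·180² = 1 ✓
n=2: (649,180)∘(649,180) = (649·649+13·180·180, 649·180+180·649) = (842401,233640)
n=3: (842401,233640)∘(649,180) = (649·842401+13·180·233640, 649·233640+180·842401) = (1093435849,303264540)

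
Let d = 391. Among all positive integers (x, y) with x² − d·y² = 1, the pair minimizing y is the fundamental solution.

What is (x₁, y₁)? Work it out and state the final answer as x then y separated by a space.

√391 → a₀=19, period (1,3,2,2,1,…,3,1,38); ℓ=16 even so k=15
a_0=19:  p_0=19·1+0=19,  q_0=19·0+1=1
a_1=1:  p_1=1·19+1=20,  q_1=1·1+0=1
…
a_3=2:  p_3=2·79+20=178,  q_3=2·4+1=9
…
a_5=1:  p_5=1·435+178=613,  q_5=1·22+9=31
…
a_7=2:  p_7=2·1048+613=2709,  q_7=2·53+31=137
…
a_9=2:  p_9=2·52519+2709=107747,  q_9=2·2656+137=5449
a_10=1:  p_10=1·107747+52519=160266,  q_10=1·5449+2656=8105
…
a_12=2:  p_12=2·268013+160266=696292,  q_12=2·13554+8105=35213
…
a_14=3:  p_14=3·1660597+696292=5678083,  q_14=3·83980+35213=287153
a_15=1:  p_15=1·5678083+1660597=7338680,  q_15=1·287153+83980=371133
(x₁, y₁) = (7338680, 371133);  7338680² − 391·371133² = 1 ✓

7338680 371133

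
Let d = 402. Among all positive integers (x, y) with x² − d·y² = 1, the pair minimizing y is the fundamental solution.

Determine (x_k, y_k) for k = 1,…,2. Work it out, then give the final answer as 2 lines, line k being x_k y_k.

√402 = [20; 20,40, …], period ℓ=2 (even) → k=1
k=0  a_k=20  p_k/q_k = 20/1
k=1  a_k=20  p_k/q_k = 401/20
fundamental: x₁=401, y₁=20  (since 160801 − 402·400 = 1)
(401+20√402)^2 = 321601 + 16040√402

401 20
321601 16040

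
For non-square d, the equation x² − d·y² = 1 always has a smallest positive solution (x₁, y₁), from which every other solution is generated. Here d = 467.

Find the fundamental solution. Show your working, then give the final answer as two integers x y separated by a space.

[21; 1,1,1,1,3,…,1,1,42] for √467; ℓ=14 ⇒ convergent index 13
i=0: a=21 ⇒ p=21, q=1
i=1: a=1 ⇒ p=22, q=1
i=2: a=1 ⇒ p=43, q=2
…
i=4: a=1 ⇒ p=108, q=5
…
i=6: a=3 ⇒ p=1275, q=59
i=7: a=21 ⇒ p=27164, q=1257
i=8: a=3 ⇒ p=82767, q=3830
…
i=10: a=1 ⇒ p=358232, q=16577
i=11: a=1 ⇒ p=633697, q=29324
i=12: a=1 ⇒ p=991929, q=45901
i=13: a=1 ⇒ p=1625626, q=75225
(x₁, y₁) = (1625626, 75225);  1625626² − 467·75225² = 1 ✓

1625626 75225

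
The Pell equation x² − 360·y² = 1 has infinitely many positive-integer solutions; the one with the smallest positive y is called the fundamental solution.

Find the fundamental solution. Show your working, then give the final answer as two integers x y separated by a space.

√360 = [18; 1,36, …], period ℓ=2 (even) → k=1
step 0: (18, 1)  from 18·(1,0) + (0,1)
step 1: (19, 1)  from 1·(18,1) + (1,0)
→ (19, 1).  Check: 19²=361, 360·1²=360, difference 1.

19 1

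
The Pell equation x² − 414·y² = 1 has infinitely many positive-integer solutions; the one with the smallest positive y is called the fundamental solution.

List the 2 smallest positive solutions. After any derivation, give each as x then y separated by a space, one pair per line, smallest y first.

24335 1196
1184384449 58209320

√414 = [20; 2,1,7,2,7,1,2,40, …], period ℓ=8 (even) → k=7
k=0  a_k=20  p_k/q_k = 20/1
…
k=4  a_k=2  p_k/q_k = 997/49
…
k=6  a_k=1  p_k/q_k = 8444/415
k=7  a_k=2  p_k/q_k = 24335/1196
fundamental: x₁=24335, y₁=1196  (since 592192225 − 414·1430416 = 1)
(x_2, y_2) = (24335·24335 + 414·1196·1196, 24335·1196 + 1196·24335) = (1184384449, 58209320)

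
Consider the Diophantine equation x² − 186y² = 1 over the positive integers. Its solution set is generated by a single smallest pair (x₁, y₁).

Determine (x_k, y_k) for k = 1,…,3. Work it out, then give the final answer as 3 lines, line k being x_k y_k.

7501 550
112530001 8251100
1688175067501 123783001650

[13; 1,1,1,3,4,3,1,1,1,26] for √186; ℓ=10 ⇒ convergent index 9
step 0: (13, 1)  from 13·(1,0) + (0,1)
…
step 2: (27, 2)  from 1·(14,1) + (13,1)
…
step 4: (150, 11)  from 3·(41,3) + (27,2)
step 5: (641, 47)  from 4·(150,11) + (41,3)
step 6: (2073, 152)  from 3·(641,47) + (150,11)
step 7: (2714, 199)  from 1·(2073,152) + (641,47)
step 8: (4787, 351)  from 1·(2714,199) + (2073,152)
step 9: (7501, 550)  from 1·(4787,351) + (2714,199)
(x₁, y₁) = (7501, 550);  7501² − 186·550² = 1 ✓
(x_2, y_2) = (7501·7501 + 186·550·550, 7501·550 + 550·7501) = (112530001, 8251100)
(x_3, y_3) = (7501·112530001 + 186·550·8251100, 7501·8251100 + 550·112530001) = (1688175067501, 123783001650)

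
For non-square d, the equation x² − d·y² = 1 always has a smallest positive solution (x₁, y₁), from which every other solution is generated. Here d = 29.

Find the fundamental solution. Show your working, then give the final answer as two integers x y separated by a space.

9801 1820

√29 → a₀=5, period (2,1,1,2,10); ℓ=5 odd so k=9
k=0  a_k=5  p_k/q_k = 5/1
k=1  a_k=2  p_k/q_k = 11/2
…
k=4  a_k=2  p_k/q_k = 70/13
k=5  a_k=10  p_k/q_k = 727/135
…
k=8  a_k=1  p_k/q_k = 3775/701
k=9  a_k=2  p_k/q_k = 9801/1820
fundamental: x₁=9801, y₁=1820  (since 96059601 − 29·3312400 = 1)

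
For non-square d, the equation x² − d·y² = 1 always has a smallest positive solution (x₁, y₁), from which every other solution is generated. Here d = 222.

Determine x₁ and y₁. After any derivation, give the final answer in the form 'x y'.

√222 → a₀=14, period (1,8,1,28); ℓ=4 even so k=3
a_0=14:  p_0=14·1+0=14,  q_0=14·0+1=1
…
a_2=8:  p_2=8·15+14=134,  q_2=8·1+1=9
a_3=1:  p_3=1·134+15=149,  q_3=1·9+1=10
→ (149, 10).  Check: 149²=22201, 222·10²=22200, difference 1.

149 10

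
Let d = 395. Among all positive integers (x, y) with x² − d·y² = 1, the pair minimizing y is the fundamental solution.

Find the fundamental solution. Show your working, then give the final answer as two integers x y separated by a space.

159 8

√395 → a₀=19, period (1,6,1,38); ℓ=4 even so k=3
a_0=19:  p_0=19·1+0=19,  q_0=19·0+1=1
…
a_2=6:  p_2=6·20+19=139,  q_2=6·1+1=7
a_3=1:  p_3=1·139+20=159,  q_3=1·7+1=8
→ (159, 8).  Check: 159²=25281, 395·8²=25280, difference 1.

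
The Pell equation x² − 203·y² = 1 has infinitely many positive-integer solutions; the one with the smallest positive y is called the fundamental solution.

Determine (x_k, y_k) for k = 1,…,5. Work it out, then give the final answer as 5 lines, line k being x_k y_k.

57 4
6497 456
740601 51980
84422017 5925264
9623369337 675428116

√203 = [14; 4,28, …], period ℓ=2 (even) → k=1
i=0: a=14 ⇒ p=14, q=1
i=1: a=4 ⇒ p=57, q=4
(x₁, y₁) = (57, 4);  57² − 203·4² = 1 ✓
(x_2, y_2) = (57·57 + 203·4·4, 57·4 + 4·57) = (6497, 456)
(x_3, y_3) = (57·6497 + 203·4·456, 57·456 + 4·6497) = (740601, 51980)
(x_4, y_4) = (57·740601 + 203·4·51980, 57·51980 + 4·740601) = (84422017, 5925264)
(x_5, y_5) = (57·84422017 + 203·4·5925264, 57·5925264 + 4·84422017) = (9623369337, 675428116)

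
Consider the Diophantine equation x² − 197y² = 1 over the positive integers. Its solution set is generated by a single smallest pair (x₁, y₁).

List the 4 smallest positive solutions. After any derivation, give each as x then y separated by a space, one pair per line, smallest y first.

[14; 28] for √197; ℓ=1 ⇒ convergent index 1
k=0  a_k=14  p_k/q_k = 14/1
k=1  a_k=28  p_k/q_k = 393/28
fundamental: x₁=393, y₁=28  (since 154449 − 197·784 = 1)
k=2:  x_2 = 393·393+197·28·28 = 308897,  y_2 = 393·28+28·393 = 22008
k=3:  x_3 = 393·308897+197·28·22008 = 242792649,  y_3 = 393·22008+28·308897 = 17298260
k=4:  x_4 = 393·242792649+197·28·17298260 = 190834713217,  y_4 = 393·17298260+28·242792649 = 13596410352

393 28
308897 22008
242792649 17298260
190834713217 13596410352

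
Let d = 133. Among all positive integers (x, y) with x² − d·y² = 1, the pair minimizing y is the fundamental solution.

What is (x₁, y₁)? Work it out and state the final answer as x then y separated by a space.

[11; 1,1,7,5,1,…,1,1,22] for √133; ℓ=16 ⇒ convergent index 15
i=0: a=11 ⇒ p=11, q=1
…
i=2: a=1 ⇒ p=23, q=2
…
i=5: a=1 ⇒ p=1061, q=92
i=6: a=1 ⇒ p=1949, q=169
i=7: a=1 ⇒ p=3010, q=261
i=8: a=2 ⇒ p=7969, q=691
…
i=10: a=1 ⇒ p=18948, q=1643
…
i=14: a=1 ⇒ p=1378591, q=119539
i=15: a=1 ⇒ p=2588599, q=224460
→ (2588599, 224460).  Check: 2588599²=6700844782801, 133·224460²=6700844782800, difference 1.

2588599 224460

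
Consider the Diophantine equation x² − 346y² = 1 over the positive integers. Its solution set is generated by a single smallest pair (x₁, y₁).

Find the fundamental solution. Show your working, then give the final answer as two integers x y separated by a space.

17299 930

d=346: √d = [18; 1,1,1,1,36] (ℓ=5, odd), read p_9/q_9
i=0: a=18 ⇒ p=18, q=1
…
i=4: a=1 ⇒ p=93, q=5
…
i=8: a=1 ⇒ p=10398, q=559
i=9: a=1 ⇒ p=17299, q=930
(x₁, y₁) = (17299, 930);  17299² − 346·930² = 1 ✓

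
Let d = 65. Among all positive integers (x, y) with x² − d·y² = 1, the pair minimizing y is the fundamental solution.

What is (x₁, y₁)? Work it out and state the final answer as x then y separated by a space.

√65 = [8; 16, …], period ℓ=1 (odd) → k=1
i=0: a=8 ⇒ p=8, q=1
i=1: a=16 ⇒ p=129, q=16
→ (129, 16).  Check: 129²=16641, 65·16²=16640, difference 1.

129 16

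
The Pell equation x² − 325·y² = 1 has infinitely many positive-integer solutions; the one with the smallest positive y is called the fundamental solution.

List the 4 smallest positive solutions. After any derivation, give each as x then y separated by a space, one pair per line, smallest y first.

√325 → a₀=18, period (36); ℓ=1 odd so k=1
k=0  a_k=18  p_k/q_k = 18/1
k=1  a_k=36  p_k/q_k = 649/36
(x₁, y₁) = (649, 36);  649² − 325·36² = 1 ✓
k=2:  x_2 = 649·649+325·36·36 = 842401,  y_2 = 649·36+36·649 = 46728
k=3:  x_3 = 649·842401+325·36·46728 = 1093435849,  y_3 = 649·46728+36·842401 = 60652908
k=4:  x_4 = 649·1093435849+325·36·60652908 = 1419278889601,  y_4 = 649·60652908+36·1093435849 = 78727427856

649 36
842401 46728
1093435849 60652908
1419278889601 78727427856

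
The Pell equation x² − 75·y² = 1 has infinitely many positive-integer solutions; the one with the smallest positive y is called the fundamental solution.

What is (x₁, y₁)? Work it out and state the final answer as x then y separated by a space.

√75 → a₀=8, period (1,1,1,16); ℓ=4 even so k=3
step 0: (8, 1)  from 8·(1,0) + (0,1)
…
step 2: (17, 2)  from 1·(9,1) + (8,1)
step 3: (26, 3)  from 1·(17,2) + (9,1)
fundamental: x₁=26, y₁=3  (since 676 − 75·9 = 1)

26 3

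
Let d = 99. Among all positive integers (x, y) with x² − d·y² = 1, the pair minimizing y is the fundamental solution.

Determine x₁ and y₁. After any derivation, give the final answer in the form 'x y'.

10 1

√99 → a₀=9, period (1,18); ℓ=2 even so k=1
k=0  a_k=9  p_k/q_k = 9/1
k=1  a_k=1  p_k/q_k = 10/1
(x₁, y₁) = (10, 1);  10² − 99·1² = 1 ✓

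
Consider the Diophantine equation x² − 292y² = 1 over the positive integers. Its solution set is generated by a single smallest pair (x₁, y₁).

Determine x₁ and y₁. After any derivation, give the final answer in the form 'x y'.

2281249 133500

[17; 11,2,1,3,8,3,1,2,11,34] for √292; ℓ=10 ⇒ convergent index 9
k=0  a_k=17  p_k/q_k = 17/1
k=1  a_k=11  p_k/q_k = 188/11
k=2  a_k=2  p_k/q_k = 393/23
k=3  a_k=1  p_k/q_k = 581/34
k=4  a_k=3  p_k/q_k = 2136/125
k=5  a_k=8  p_k/q_k = 17669/1034
k=6  a_k=3  p_k/q_k = 55143/3227
k=7  a_k=1  p_k/q_k = 72812/4261
k=8  a_k=2  p_k/q_k = 200767/11749
k=9  a_k=11  p_k/q_k = 2281249/133500
→ (2281249, 133500).  Check: 2281249²=5204097000001, 292·133500²=5204097000000, difference 1.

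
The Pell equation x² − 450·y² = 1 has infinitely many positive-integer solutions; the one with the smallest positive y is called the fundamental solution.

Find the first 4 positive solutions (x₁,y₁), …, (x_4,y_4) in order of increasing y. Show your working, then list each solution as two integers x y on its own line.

√450 = [21; 4,1,2,4,2,1,4,42, …], period ℓ=8 (even) → k=7
i=0: a=21 ⇒ p=21, q=1
i=1: a=4 ⇒ p=85, q=4
…
i=4: a=4 ⇒ p=1294, q=61
…
i=6: a=1 ⇒ p=4179, q=197
i=7: a=4 ⇒ p=19601, q=924
fundamental: x₁=19601, y₁=924  (since 384199201 − 450·853776 = 1)
(19601+924√450)^2 = 768398401 + 36222648√450
(19601+924√450)^3 = 30122754096401 + 1420000245972√450
(19601+924√450)^4 = 1180872205318713601 + 55666849606371696√450

19601 924
768398401 36222648
30122754096401 1420000245972
1180872205318713601 55666849606371696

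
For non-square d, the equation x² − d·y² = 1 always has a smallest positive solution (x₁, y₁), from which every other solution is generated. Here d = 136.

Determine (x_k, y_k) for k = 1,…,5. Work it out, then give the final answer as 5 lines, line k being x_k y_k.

[11; 1,1,1,22] for √136; ℓ=4 ⇒ convergent index 3
k=0  a_k=11  p_k/q_k = 11/1
k=1  a_k=1  p_k/q_k = 12/1
k=2  a_k=1  p_k/q_k = 23/2
k=3  a_k=1  p_k/q_k = 35/3
fundamental: x₁=35, y₁=3  (since 1225 − 136·9 = 1)
(x_2, y_2) = (35·35 + 136·3·3, 35·3 + 3·35) = (2449, 210)
(x_3, y_3) = (35·2449 + 136·3·210, 35·210 + 3·2449) = (171395, 14697)
(x_4, y_4) = (35·171395 + 136·3·14697, 35·14697 + 3·171395) = (11995201, 1028580)
(x_5, y_5) = (35·11995201 + 136·3·1028580, 35·1028580 + 3·11995201) = (839492675, 71985903)

35 3
2449 210
171395 14697
11995201 1028580
839492675 71985903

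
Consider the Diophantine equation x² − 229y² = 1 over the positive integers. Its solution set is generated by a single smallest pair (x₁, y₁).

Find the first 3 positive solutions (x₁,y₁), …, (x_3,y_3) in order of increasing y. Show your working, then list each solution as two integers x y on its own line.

5848201 386460
68402909872801 4520191516920
800067931842043513801 52869977098885735380

√229 = [15; 7,1,1,7,30, …], period ℓ=5 (odd) → k=9
step 0: (15, 1)  from 15·(1,0) + (0,1)
step 1: (106, 7)  from 7·(15,1) + (1,0)
step 2: (121, 8)  from 1·(106,7) + (15,1)
step 3: (227, 15)  from 1·(121,8) + (106,7)
step 4: (1710, 113)  from 7·(227,15) + (121,8)
…
step 7: (413926, 27353)  from 1·(362399,23948) + (51527,3405)
step 8: (776325, 51301)  from 1·(413926,27353) + (362399,23948)
step 9: (5848201, 386460)  from 7·(776325,51301) + (413926,27353)
fundamental: x₁=5848201, y₁=386460  (since 34201454936401 − 229·149351331600 = 1)
(x_2, y_2) = (5848201·5848201 + 229·386460·386460, 5848201·386460 + 386460·5848201) = (68402909872801, 4520191516920)
(x_3, y_3) = (5848201·68402909872801 + 229·386460·4520191516920, 5848201·4520191516920 + 386460·68402909872801) = (800067931842043513801, 52869977098885735380)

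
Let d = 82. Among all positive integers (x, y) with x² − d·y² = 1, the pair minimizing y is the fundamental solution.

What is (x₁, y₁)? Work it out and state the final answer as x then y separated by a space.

163 18

[9; 18] for √82; ℓ=1 ⇒ convergent index 1
step 0: (9, 1)  from 9·(1,0) + (0,1)
step 1: (163, 18)  from 18·(9,1) + (1,0)
→ (163, 18).  Check: 163²=26569, 82·18²=26568, difference 1.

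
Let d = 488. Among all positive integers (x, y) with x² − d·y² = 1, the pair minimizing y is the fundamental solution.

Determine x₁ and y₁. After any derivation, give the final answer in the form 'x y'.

243 11

√488 = [22; 11,44, …], period ℓ=2 (even) → k=1
i=0: a=22 ⇒ p=22, q=1
i=1: a=11 ⇒ p=243, q=11
fundamental: x₁=243, y₁=11  (since 59049 − 488·121 = 1)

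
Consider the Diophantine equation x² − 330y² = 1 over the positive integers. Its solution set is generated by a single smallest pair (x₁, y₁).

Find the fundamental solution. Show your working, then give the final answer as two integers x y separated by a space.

109 6

√330 = [18; 6,36, …], period ℓ=2 (even) → k=1
step 0: (18, 1)  from 18·(1,0) + (0,1)
step 1: (109, 6)  from 6·(18,1) + (1,0)
fundamental: x₁=109, y₁=6  (since 11881 − 330·36 = 1)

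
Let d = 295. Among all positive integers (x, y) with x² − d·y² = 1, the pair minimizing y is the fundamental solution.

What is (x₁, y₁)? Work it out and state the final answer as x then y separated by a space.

2024999 117900

d=295: √d = [17; 5,1,2,3,2,6,2,3,2,1,5,34] (ℓ=12, even), read p_11/q_11
step 0: (17, 1)  from 17·(1,0) + (0,1)
step 1: (86, 5)  from 5·(17,1) + (1,0)
step 2: (103, 6)  from 1·(86,5) + (17,1)
step 3: (292, 17)  from 2·(103,6) + (86,5)
…
step 6: (14479, 843)  from 6·(2250,131) + (979,57)
step 7: (31208, 1817)  from 2·(14479,843) + (2250,131)
step 8: (108103, 6294)  from 3·(31208,1817) + (14479,843)
…
step 10: (355517, 20699)  from 1·(247414,14405) + (108103,6294)
step 11: (2024999, 117900)  from 5·(355517,20699) + (247414,14405)
fundamental: x₁=2024999, y₁=117900  (since 4100620950001 − 295·13900410000 = 1)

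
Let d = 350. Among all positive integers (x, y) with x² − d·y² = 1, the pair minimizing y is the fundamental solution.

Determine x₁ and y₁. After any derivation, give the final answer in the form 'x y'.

√350 → a₀=18, period (1,2,2,2,1,36); ℓ=6 even so k=5
a_0=18:  p_0=18·1+0=18,  q_0=18·0+1=1
a_1=1:  p_1=1·18+1=19,  q_1=1·1+0=1
…
a_3=2:  p_3=2·56+19=131,  q_3=2·3+1=7
a_4=2:  p_4=2·131+56=318,  q_4=2·7+3=17
a_5=1:  p_5=1·318+131=449,  q_5=1·17+7=24
(x₁, y₁) = (449, 24);  449² − 350·24² = 1 ✓

449 24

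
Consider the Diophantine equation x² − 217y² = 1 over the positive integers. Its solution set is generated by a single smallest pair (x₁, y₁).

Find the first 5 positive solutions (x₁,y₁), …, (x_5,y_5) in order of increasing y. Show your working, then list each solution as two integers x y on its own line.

√217 → a₀=14, period (1,2,1,2,1,…,2,1,28); ℓ=16 even so k=15
k=0  a_k=14  p_k/q_k = 14/1
…
k=2  a_k=2  p_k/q_k = 44/3
…
k=6  a_k=1  p_k/q_k = 383/26
…
k=8  a_k=4  p_k/q_k = 15055/1022
…
k=11  a_k=1  p_k/q_k = 293381/19916
…
k=14  a_k=2  p_k/q_k = 2809702/190735
k=15  a_k=1  p_k/q_k = 3844063/260952
→ (3844063, 260952).  Check: 3844063²=14776820347969, 217·260952²=14776820347968, difference 1.
(3844063+260952√217)^2 = 29553640695937 + 2006231855952√217
(3844063+260952√217)^3 = 227212113429087499999 + 15424163293772565000√217
(3844063+260952√217)^4 = 1746835356769087211376615937 + 118582910847096488831334048√217
(3844063+260952√217)^5 = 13429890324095468173938627689764063 + 911680360039229116129595136549048√217

3844063 260952
29553640695937 2006231855952
227212113429087499999 15424163293772565000
1746835356769087211376615937 118582910847096488831334048
13429890324095468173938627689764063 911680360039229116129595136549048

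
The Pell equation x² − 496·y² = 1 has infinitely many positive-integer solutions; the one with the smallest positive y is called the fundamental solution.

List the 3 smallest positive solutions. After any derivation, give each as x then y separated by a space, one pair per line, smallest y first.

4620799 207480
42703566796801 1917446753040
394649197502177907199 17720272078000750440

[22; 3,1,2,4,1,…,1,3,44] for √496; ℓ=16 ⇒ convergent index 15
a_0=22:  p_0=22·1+0=22,  q_0=22·0+1=1
…
a_4=4:  p_4=4·245+89=1069,  q_4=4·11+4=48
…
a_8=2:  p_8=2·6080+2383=14543,  q_8=2·273+107=653
a_9=2:  p_9=2·14543+6080=35166,  q_9=2·653+273=1579
…
a_11=1:  p_11=1·49709+35166=84875,  q_11=1·2232+1579=3811
a_12=4:  p_12=4·84875+49709=389209,  q_12=4·3811+2232=17476
a_13=2:  p_13=2·389209+84875=863293,  q_13=2·17476+3811=38763
a_14=1:  p_14=1·863293+389209=1252502,  q_14=1·38763+17476=56239
a_15=3:  p_15=3·1252502+863293=4620799,  q_15=3·56239+38763=207480
(x₁, y₁) = (4620799, 207480);  4620799² − 496·207480² = 1 ✓
k=2:  x_2 = 4620799·4620799+496·207480·207480 = 42703566796801,  y_2 = 4620799·207480+207480·4620799 = 1917446753040
k=3:  x_3 = 4620799·42703566796801+496·207480·1917446753040 = 394649197502177907199,  y_3 = 4620799·1917446753040+207480·42703566796801 = 17720272078000750440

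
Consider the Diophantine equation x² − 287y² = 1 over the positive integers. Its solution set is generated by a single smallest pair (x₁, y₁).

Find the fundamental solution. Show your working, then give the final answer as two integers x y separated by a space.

d=287: √d = [16; 1,15,1,32] (ℓ=4, even), read p_3/q_3
step 0: (16, 1)  from 16·(1,0) + (0,1)
step 1: (17, 1)  from 1·(16,1) + (1,0)
step 2: (271, 16)  from 15·(17,1) + (16,1)
step 3: (288, 17)  from 1·(271,16) + (17,1)
→ (288, 17).  Check: 288²=82944, 287·17²=82943, difference 1.

288 17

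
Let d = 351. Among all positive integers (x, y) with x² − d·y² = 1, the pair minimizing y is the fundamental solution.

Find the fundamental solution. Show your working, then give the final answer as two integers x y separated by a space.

[18; 1,2,1,3,2,2,2,3,1,2,1,36] for √351; ℓ=12 ⇒ convergent index 11
k=0  a_k=18  p_k/q_k = 18/1
…
k=5  a_k=2  p_k/q_k = 637/34
…
k=8  a_k=3  p_k/q_k = 12796/683
…
k=10  a_k=2  p_k/q_k = 45882/2449
k=11  a_k=1  p_k/q_k = 62425/3332
fundamental: x₁=62425, y₁=3332  (since 3896880625 − 351·11102224 = 1)

62425 3332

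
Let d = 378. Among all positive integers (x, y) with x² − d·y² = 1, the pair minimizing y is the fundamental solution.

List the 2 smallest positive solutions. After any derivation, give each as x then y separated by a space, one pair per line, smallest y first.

d=378: √d = [19; 2,3,1,4,1,3,2,38] (ℓ=8, even), read p_7/q_7
step 0: (19, 1)  from 19·(1,0) + (0,1)
step 1: (39, 2)  from 2·(19,1) + (1,0)
step 2: (136, 7)  from 3·(39,2) + (19,1)
step 3: (175, 9)  from 1·(136,7) + (39,2)
step 4: (836, 43)  from 4·(175,9) + (136,7)
…
step 6: (3869, 199)  from 3·(1011,52) + (836,43)
step 7: (8749, 450)  from 2·(3869,199) + (1011,52)
→ (8749, 450).  Check: 8749²=76545001, 378·450²=76545000, difference 1.
k=2:  x_2 = 8749·8749+378·450·450 = 153090001,  y_2 = 8749·450+450·8749 = 7874100

8749 450
153090001 7874100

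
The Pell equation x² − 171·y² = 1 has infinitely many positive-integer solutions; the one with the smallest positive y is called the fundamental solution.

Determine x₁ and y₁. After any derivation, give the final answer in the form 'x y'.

d=171: √d = [13; 13,26] (ℓ=2, even), read p_1/q_1
i=0: a=13 ⇒ p=13, q=1
i=1: a=13 ⇒ p=170, q=13
→ (170, 13).  Check: 170²=28900, 171·13²=28899, difference 1.

170 13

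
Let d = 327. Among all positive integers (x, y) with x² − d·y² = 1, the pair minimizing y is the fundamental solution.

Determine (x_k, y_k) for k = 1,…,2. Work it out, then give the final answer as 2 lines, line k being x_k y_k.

√327 = [18; 12,36, …], period ℓ=2 (even) → k=1
a_0=18:  p_0=18·1+0=18,  q_0=18·0+1=1
a_1=12:  p_1=12·18+1=217,  q_1=12·1+0=12
→ (217, 12).  Check: 217²=47089, 327·12²=47088, difference 1.
(217+12√327)^2 = 94177 + 5208√327

217 12
94177 5208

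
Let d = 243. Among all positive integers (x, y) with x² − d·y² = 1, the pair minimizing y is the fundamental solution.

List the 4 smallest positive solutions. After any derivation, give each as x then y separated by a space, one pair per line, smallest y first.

70226 4505
9863382151 632736260
1385331749802026 88869073185015
194572614913330773601 12481839066348990520

√243 = [15; 1,1,2,3,15,3,2,1,1,30, …], period ℓ=10 (even) → k=9
k=0  a_k=15  p_k/q_k = 15/1
…
k=2  a_k=1  p_k/q_k = 31/2
k=3  a_k=2  p_k/q_k = 78/5
…
k=6  a_k=3  p_k/q_k = 12424/797
k=7  a_k=2  p_k/q_k = 28901/1854
k=8  a_k=1  p_k/q_k = 41325/2651
k=9  a_k=1  p_k/q_k = 70226/4505
→ (70226, 4505).  Check: 70226²=4931691076, 243·4505²=4931691075, difference 1.
(70226+4505√243)^2 = 9863382151 + 632736260√243
(70226+4505√243)^3 = 1385331749802026 + 88869073185015√243
(70226+4505√243)^4 = 194572614913330773601 + 12481839066348990520√243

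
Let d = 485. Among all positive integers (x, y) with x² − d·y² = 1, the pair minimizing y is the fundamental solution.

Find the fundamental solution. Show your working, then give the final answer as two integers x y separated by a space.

d=485: √d = [22; 44] (ℓ=1, odd), read p_1/q_1
a_0=22:  p_0=22·1+0=22,  q_0=22·0+1=1
a_1=44:  p_1=44·22+1=969,  q_1=44·1+0=44
(x₁, y₁) = (969, 44);  969² − 485·44² = 1 ✓

969 44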